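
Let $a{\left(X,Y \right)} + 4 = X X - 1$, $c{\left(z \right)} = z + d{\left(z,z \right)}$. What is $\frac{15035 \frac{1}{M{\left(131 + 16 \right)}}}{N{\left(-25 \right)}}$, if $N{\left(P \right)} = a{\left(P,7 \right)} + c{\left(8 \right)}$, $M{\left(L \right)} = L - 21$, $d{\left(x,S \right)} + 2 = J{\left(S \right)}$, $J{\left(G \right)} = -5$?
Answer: $\frac{15035}{78246} \approx 0.19215$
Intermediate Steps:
$d{\left(x,S \right)} = -7$ ($d{\left(x,S \right)} = -2 - 5 = -7$)
$c{\left(z \right)} = -7 + z$ ($c{\left(z \right)} = z - 7 = -7 + z$)
$M{\left(L \right)} = -21 + L$
$a{\left(X,Y \right)} = -5 + X^{2}$ ($a{\left(X,Y \right)} = -4 + \left(X X - 1\right) = -4 + \left(X^{2} - 1\right) = -4 + \left(-1 + X^{2}\right) = -5 + X^{2}$)
$N{\left(P \right)} = -4 + P^{2}$ ($N{\left(P \right)} = \left(-5 + P^{2}\right) + \left(-7 + 8\right) = \left(-5 + P^{2}\right) + 1 = -4 + P^{2}$)
$\frac{15035 \frac{1}{M{\left(131 + 16 \right)}}}{N{\left(-25 \right)}} = \frac{15035 \frac{1}{-21 + \left(131 + 16\right)}}{-4 + \left(-25\right)^{2}} = \frac{15035 \frac{1}{-21 + 147}}{-4 + 625} = \frac{15035 \cdot \frac{1}{126}}{621} = 15035 \cdot \frac{1}{126} \cdot \frac{1}{621} = \frac{15035}{126} \cdot \frac{1}{621} = \frac{15035}{78246}$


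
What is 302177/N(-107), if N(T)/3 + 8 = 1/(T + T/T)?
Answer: -32030762/2547 ≈ -12576.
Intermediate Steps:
N(T) = -24 + 3/(1 + T) (N(T) = -24 + 3/(T + T/T) = -24 + 3/(T + 1) = -24 + 3/(1 + T))
302177/N(-107) = 302177/((3*(-7 - 8*(-107))/(1 - 107))) = 302177/((3*(-7 + 856)/(-106))) = 302177/((3*(-1/106)*849)) = 302177/(-2547/106) = 302177*(-106/2547) = -32030762/2547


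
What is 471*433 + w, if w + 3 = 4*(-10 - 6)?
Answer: 203876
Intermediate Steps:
w = -67 (w = -3 + 4*(-10 - 6) = -3 + 4*(-16) = -3 - 64 = -67)
471*433 + w = 471*433 - 67 = 203943 - 67 = 203876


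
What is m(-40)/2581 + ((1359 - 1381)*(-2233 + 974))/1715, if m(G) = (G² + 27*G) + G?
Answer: 72311738/4426415 ≈ 16.336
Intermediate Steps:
m(G) = G² + 28*G
m(-40)/2581 + ((1359 - 1381)*(-2233 + 974))/1715 = -40*(28 - 40)/2581 + ((1359 - 1381)*(-2233 + 974))/1715 = -40*(-12)*(1/2581) - 22*(-1259)*(1/1715) = 480*(1/2581) + 27698*(1/1715) = 480/2581 + 27698/1715 = 72311738/4426415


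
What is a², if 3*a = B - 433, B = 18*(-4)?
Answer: 255025/9 ≈ 28336.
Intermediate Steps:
B = -72
a = -505/3 (a = (-72 - 433)/3 = (⅓)*(-505) = -505/3 ≈ -168.33)
a² = (-505/3)² = 255025/9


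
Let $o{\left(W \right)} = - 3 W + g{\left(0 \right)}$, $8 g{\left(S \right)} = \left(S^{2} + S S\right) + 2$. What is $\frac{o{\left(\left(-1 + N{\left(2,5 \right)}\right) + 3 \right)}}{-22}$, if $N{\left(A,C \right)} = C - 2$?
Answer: $\frac{59}{88} \approx 0.67045$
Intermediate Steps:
$g{\left(S \right)} = \frac{1}{4} + \frac{S^{2}}{4}$ ($g{\left(S \right)} = \frac{\left(S^{2} + S S\right) + 2}{8} = \frac{\left(S^{2} + S^{2}\right) + 2}{8} = \frac{2 S^{2} + 2}{8} = \frac{2 + 2 S^{2}}{8} = \frac{1}{4} + \frac{S^{2}}{4}$)
$N{\left(A,C \right)} = -2 + C$
$o{\left(W \right)} = \frac{1}{4} - 3 W$ ($o{\left(W \right)} = - 3 W + \left(\frac{1}{4} + \frac{0^{2}}{4}\right) = - 3 W + \left(\frac{1}{4} + \frac{1}{4} \cdot 0\right) = - 3 W + \left(\frac{1}{4} + 0\right) = - 3 W + \frac{1}{4} = \frac{1}{4} - 3 W$)
$\frac{o{\left(\left(-1 + N{\left(2,5 \right)}\right) + 3 \right)}}{-22} = \frac{\frac{1}{4} - 3 \left(\left(-1 + \left(-2 + 5\right)\right) + 3\right)}{-22} = - \frac{\frac{1}{4} - 3 \left(\left(-1 + 3\right) + 3\right)}{22} = - \frac{\frac{1}{4} - 3 \left(2 + 3\right)}{22} = - \frac{\frac{1}{4} - 15}{22} = \left(- \frac{1}{22}\right) \left(- \frac{59}{4}\right) = \frac{59}{88}$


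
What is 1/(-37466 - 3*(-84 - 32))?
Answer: -1/37118 ≈ -2.6941e-5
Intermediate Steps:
1/(-37466 - 3*(-84 - 32)) = 1/(-37466 - 3*(-116)) = 1/(-37466 + 348) = 1/(-37118) = -1/37118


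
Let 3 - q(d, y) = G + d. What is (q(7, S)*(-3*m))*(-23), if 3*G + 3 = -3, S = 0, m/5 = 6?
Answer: -4140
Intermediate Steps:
m = 30 (m = 5*6 = 30)
G = -2 (G = -1 + (⅓)*(-3) = -1 - 1 = -2)
q(d, y) = 5 - d (q(d, y) = 3 - (-2 + d) = 3 + (2 - d) = 5 - d)
(q(7, S)*(-3*m))*(-23) = ((5 - 1*7)*(-3*30))*(-23) = ((5 - 7)*(-90))*(-23) = -2*(-90)*(-23) = 180*(-23) = -4140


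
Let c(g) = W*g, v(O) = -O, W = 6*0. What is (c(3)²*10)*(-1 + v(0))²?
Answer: 0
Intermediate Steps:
W = 0
c(g) = 0 (c(g) = 0*g = 0)
(c(3)²*10)*(-1 + v(0))² = (0²*10)*(-1 - 1*0)² = (0*10)*(-1 + 0)² = 0*(-1)² = 0*1 = 0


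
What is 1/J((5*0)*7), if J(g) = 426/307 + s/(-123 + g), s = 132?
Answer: 12587/3958 ≈ 3.1801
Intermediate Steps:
J(g) = 426/307 + 132/(-123 + g)
1/J((5*0)*7) = 1/(6*(-1979 + 71*((5*0)*7))/(307*(-123 + (5*0)*7))) = 1/(6*(-1979 + 71*(0*7))/(307*(-123 + 0*7))) = 1/(6*(-1979 + 71*0)/(307*(-123 + 0))) = 1/((6/307)*(-1979 + 0)/(-123)) = 1/((6/307)*(-1/123)*(-1979)) = 1/(3958/12587) = 12587/3958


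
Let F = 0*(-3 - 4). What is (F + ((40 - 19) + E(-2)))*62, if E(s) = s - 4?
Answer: 930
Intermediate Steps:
E(s) = -4 + s
F = 0 (F = 0*(-7) = 0)
(F + ((40 - 19) + E(-2)))*62 = (0 + ((40 - 19) + (-4 - 2)))*62 = (0 + (21 - 6))*62 = (0 + 15)*62 = 15*62 = 930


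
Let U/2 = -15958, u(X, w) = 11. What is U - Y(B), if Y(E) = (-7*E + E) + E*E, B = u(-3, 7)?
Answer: -31971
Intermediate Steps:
B = 11
U = -31916 (U = 2*(-15958) = -31916)
Y(E) = E² - 6*E (Y(E) = -6*E + E² = E² - 6*E)
U - Y(B) = -31916 - 11*(-6 + 11) = -31916 - 11*5 = -31916 - 1*55 = -31916 - 55 = -31971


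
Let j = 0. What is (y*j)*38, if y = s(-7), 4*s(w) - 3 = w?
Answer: 0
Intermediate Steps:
s(w) = 3/4 + w/4
y = -1 (y = 3/4 + (1/4)*(-7) = 3/4 - 7/4 = -1)
(y*j)*38 = -1*0*38 = 0*38 = 0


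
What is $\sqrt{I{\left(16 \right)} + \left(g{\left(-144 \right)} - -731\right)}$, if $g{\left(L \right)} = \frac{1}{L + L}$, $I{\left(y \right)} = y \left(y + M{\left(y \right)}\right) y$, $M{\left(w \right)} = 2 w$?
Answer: $\frac{\sqrt{7498942}}{24} \approx 114.1$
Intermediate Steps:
$I{\left(y \right)} = 3 y^{3}$ ($I{\left(y \right)} = y \left(y + 2 y\right) y = y 3 y y = 3 y^{2} y = 3 y^{3}$)
$g{\left(L \right)} = \frac{1}{2 L}$
$\sqrt{I{\left(16 \right)} + \left(g{\left(-144 \right)} - -731\right)} = \sqrt{3 \cdot 16^{3} + \left(\frac{1}{2 \left(-144\right)} - -731\right)} = \sqrt{3 \cdot 4096 + \left(\frac{1}{2} \left(- \frac{1}{144}\right) + 731\right)} = \sqrt{12288 + \left(- \frac{1}{288} + 731\right)} = \sqrt{12288 + \frac{210527}{288}} = \sqrt{\frac{3749471}{288}} = \frac{\sqrt{7498942}}{24}$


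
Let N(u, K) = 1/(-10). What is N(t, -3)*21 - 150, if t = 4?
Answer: -1521/10 ≈ -152.10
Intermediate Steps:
N(u, K) = -⅒ (N(u, K) = 1*(-⅒) = -⅒)
N(t, -3)*21 - 150 = -⅒*21 - 150 = -21/10 - 150 = -1521/10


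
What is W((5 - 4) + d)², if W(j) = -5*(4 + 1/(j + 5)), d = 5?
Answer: 50625/121 ≈ 418.39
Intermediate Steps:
W(j) = -20 - 5/(5 + j) (W(j) = -5*(4 + 1/(5 + j)) = -20 - 5/(5 + j))
W((5 - 4) + d)² = (5*(-21 - 4*((5 - 4) + 5))/(5 + ((5 - 4) + 5)))² = (5*(-21 - 4*(1 + 5))/(5 + (1 + 5)))² = (5*(-21 - 4*6)/(5 + 6))² = (5*(-21 - 24)/11)² = (5*(1/11)*(-45))² = (-225/11)² = 50625/121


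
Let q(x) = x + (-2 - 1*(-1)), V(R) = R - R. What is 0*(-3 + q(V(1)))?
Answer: 0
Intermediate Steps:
V(R) = 0
q(x) = -1 + x (q(x) = x + (-2 + 1) = x - 1 = -1 + x)
0*(-3 + q(V(1))) = 0*(-3 + (-1 + 0)) = 0*(-3 - 1) = 0*(-4) = 0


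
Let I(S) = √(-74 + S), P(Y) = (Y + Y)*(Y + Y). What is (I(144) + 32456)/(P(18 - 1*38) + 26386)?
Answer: 16228/13993 + √70/27986 ≈ 1.1600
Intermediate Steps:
P(Y) = 4*Y² (P(Y) = (2*Y)*(2*Y) = 4*Y²)
(I(144) + 32456)/(P(18 - 1*38) + 26386) = (√(-74 + 144) + 32456)/(4*(18 - 1*38)² + 26386) = (√70 + 32456)/(4*(18 - 38)² + 26386) = (32456 + √70)/(4*(-20)² + 26386) = (32456 + √70)/(4*400 + 26386) = (32456 + √70)/(1600 + 26386) = (32456 + √70)/27986 = (32456 + √70)*(1/27986) = 16228/13993 + √70/27986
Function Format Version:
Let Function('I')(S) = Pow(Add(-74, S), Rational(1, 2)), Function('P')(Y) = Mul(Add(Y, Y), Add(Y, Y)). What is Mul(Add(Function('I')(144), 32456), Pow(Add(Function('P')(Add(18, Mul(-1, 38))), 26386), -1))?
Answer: Add(Rational(16228, 13993), Mul(Rational(1, 27986), Pow(70, Rational(1, 2)))) ≈ 1.1600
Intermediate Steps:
Function('P')(Y) = Mul(4, Pow(Y, 2)) (Function('P')(Y) = Mul(Mul(2, Y), Mul(2, Y)) = Mul(4, Pow(Y, 2)))
Mul(Add(Function('I')(144), 32456), Pow(Add(Function('P')(Add(18, Mul(-1, 38))), 26386), -1)) = Mul(Add(Pow(Add(-74, 144), Rational(1, 2)), 32456), Pow(Add(Mul(4, Pow(Add(18, Mul(-1, 38)), 2)), 26386), -1)) = Mul(Add(Pow(70, Rational(1, 2)), 32456), Pow(Add(Mul(4, Pow(Add(18, -38), 2)), 26386), -1)) = Mul(Add(32456, Pow(70, Rational(1, 2))), Pow(Add(Mul(4, Pow(-20, 2)), 26386), -1)) = Mul(Add(32456, Pow(70, Rational(1, 2))), Pow(Add(Mul(4, 400), 26386), -1)) = Mul(Add(32456, Pow(70, Rational(1, 2))), Pow(Add(1600, 26386), -1)) = Mul(Add(32456, Pow(70, Rational(1, 2))), Pow(27986, -1)) = Mul(Add(32456, Pow(70, Rational(1, 2))), Rational(1, 27986)) = Add(Rational(16228, 13993), Mul(Rational(1, 27986), Pow(70, Rational(1, 2))))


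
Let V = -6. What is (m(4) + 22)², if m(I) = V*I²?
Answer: 5476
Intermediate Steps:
m(I) = -6*I²
(m(4) + 22)² = (-6*4² + 22)² = (-6*16 + 22)² = (-96 + 22)² = (-74)² = 5476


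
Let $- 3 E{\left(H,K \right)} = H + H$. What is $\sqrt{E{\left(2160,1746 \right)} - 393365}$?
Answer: $281 i \sqrt{5} \approx 628.33 i$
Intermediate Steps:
$E{\left(H,K \right)} = - \frac{2 H}{3}$ ($E{\left(H,K \right)} = - \frac{H + H}{3} = - \frac{2 H}{3}$)
$\sqrt{E{\left(2160,1746 \right)} - 393365} = \sqrt{\left(- \frac{2}{3}\right) 2160 - 393365} = \sqrt{-1440 - 393365} = \sqrt{-394805} = 281 i \sqrt{5}$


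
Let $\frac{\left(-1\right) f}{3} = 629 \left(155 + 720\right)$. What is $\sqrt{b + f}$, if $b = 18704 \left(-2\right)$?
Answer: $i \sqrt{1688533} \approx 1299.4 i$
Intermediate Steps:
$b = -37408$
$f = -1651125$ ($f = - 3 \cdot 629 \left(155 + 720\right) = - 3 \cdot 629 \cdot 875 = \left(-3\right) 550375 = -1651125$)
$\sqrt{b + f} = \sqrt{-37408 - 1651125} = \sqrt{-1688533} = i \sqrt{1688533}$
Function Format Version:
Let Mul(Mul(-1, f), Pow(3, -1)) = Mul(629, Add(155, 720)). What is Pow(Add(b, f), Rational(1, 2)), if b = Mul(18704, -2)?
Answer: Mul(I, Pow(1688533, Rational(1, 2))) ≈ Mul(1299.4, I)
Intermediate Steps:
b = -37408
f = -1651125 (f = Mul(-3, Mul(629, Add(155, 720))) = Mul(-3, Mul(629, 875)) = Mul(-3, 550375) = -1651125)
Pow(Add(b, f), Rational(1, 2)) = Pow(Add(-37408, -1651125), Rational(1, 2)) = Pow(-1688533, Rational(1, 2)) = Mul(I, Pow(1688533, Rational(1, 2)))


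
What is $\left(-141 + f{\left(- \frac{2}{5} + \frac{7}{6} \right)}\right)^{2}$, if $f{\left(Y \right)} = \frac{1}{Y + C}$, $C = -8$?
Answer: $\frac{938013129}{47089} \approx 19920.0$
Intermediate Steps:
$f{\left(Y \right)} = \frac{1}{-8 + Y}$ ($f{\left(Y \right)} = \frac{1}{Y - 8} = \frac{1}{-8 + Y}$)
$\left(-141 + f{\left(- \frac{2}{5} + \frac{7}{6} \right)}\right)^{2} = \left(-141 + \frac{1}{-8 + \left(- \frac{2}{5} + \frac{7}{6}\right)}\right)^{2} = \left(-141 + \frac{1}{-8 + \frac{23}{30}}\right)^{2} = \left(-141 + \frac{1}{- \frac{217}{30}}\right)^{2} = \left(-141 - \frac{30}{217}\right)^{2} = \left(- \frac{30627}{217}\right)^{2} = \frac{938013129}{47089}$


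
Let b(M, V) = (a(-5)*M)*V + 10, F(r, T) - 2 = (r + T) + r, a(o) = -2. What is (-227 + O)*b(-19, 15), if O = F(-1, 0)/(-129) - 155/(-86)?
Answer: -5616430/43 ≈ -1.3061e+5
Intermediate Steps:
F(r, T) = 2 + T + 2*r (F(r, T) = 2 + ((r + T) + r) = 2 + ((T + r) + r) = 2 + (T + 2*r) = 2 + T + 2*r)
b(M, V) = 10 - 2*M*V (b(M, V) = (-2*M)*V + 10 = -2*M*V + 10 = 10 - 2*M*V)
O = 155/86 (O = (2 + 0 + 2*(-1))/(-129) - 155/(-86) = (2 + 0 - 2)*(-1/129) - 155*(-1/86) = 0*(-1/129) + 155/86 = 0 + 155/86 = 155/86 ≈ 1.8023)
(-227 + O)*b(-19, 15) = (-227 + 155/86)*(10 - 2*(-19)*15) = -19367*(10 + 570)/86 = -19367/86*580 = -5616430/43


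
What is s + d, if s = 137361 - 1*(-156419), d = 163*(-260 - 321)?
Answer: 199077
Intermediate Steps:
d = -94703 (d = 163*(-581) = -94703)
s = 293780 (s = 137361 + 156419 = 293780)
s + d = 293780 - 94703 = 199077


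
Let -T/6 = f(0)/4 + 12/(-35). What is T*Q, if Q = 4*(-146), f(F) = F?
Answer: -42048/35 ≈ -1201.4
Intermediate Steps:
Q = -584
T = 72/35 (T = -6*(0/4 + 12/(-35)) = -6*(0*(¼) + 12*(-1/35)) = -6*(0 - 12/35) = -6*(-12/35) = 72/35 ≈ 2.0571)
T*Q = (72/35)*(-584) = -42048/35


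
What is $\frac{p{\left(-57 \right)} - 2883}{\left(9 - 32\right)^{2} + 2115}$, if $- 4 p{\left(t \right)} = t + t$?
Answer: $- \frac{5709}{5288} \approx -1.0796$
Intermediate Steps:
$p{\left(t \right)} = - \frac{t}{2}$ ($p{\left(t \right)} = - \frac{t + t}{4} = - \frac{2 t}{4} = - \frac{t}{2}$)
$\frac{p{\left(-57 \right)} - 2883}{\left(9 - 32\right)^{2} + 2115} = \frac{\left(- \frac{1}{2}\right) \left(-57\right) - 2883}{\left(9 - 32\right)^{2} + 2115} = \frac{\frac{57}{2} - 2883}{\left(-23\right)^{2} + 2115} = - \frac{5709}{2 \left(529 + 2115\right)} = - \frac{5709}{2 \cdot 2644} = \left(- \frac{5709}{2}\right) \frac{1}{2644} = - \frac{5709}{5288}$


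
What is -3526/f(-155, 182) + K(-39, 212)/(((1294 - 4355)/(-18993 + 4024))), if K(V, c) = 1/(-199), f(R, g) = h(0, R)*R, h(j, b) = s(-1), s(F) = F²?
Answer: 2145503919/94416545 ≈ 22.724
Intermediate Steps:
h(j, b) = 1 (h(j, b) = (-1)² = 1)
f(R, g) = R (f(R, g) = 1*R = R)
K(V, c) = -1/199
-3526/f(-155, 182) + K(-39, 212)/(((1294 - 4355)/(-18993 + 4024))) = -3526/(-155) - (-18993 + 4024)/(1294 - 4355)/199 = -3526*(-1/155) - 1/(199*((-3061/(-14969)))) = 3526/155 - 1/(199*((-3061*(-1/14969)))) = 3526/155 - 1/(199*3061/14969) = 3526/155 - 1/199*14969/3061 = 3526/155 - 14969/609139 = 2145503919/94416545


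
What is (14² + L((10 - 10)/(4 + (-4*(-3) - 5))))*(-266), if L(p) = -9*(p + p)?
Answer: -52136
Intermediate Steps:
L(p) = -18*p
(14² + L((10 - 10)/(4 + (-4*(-3) - 5))))*(-266) = (14² - 18*(10 - 10)/(4 + (-4*(-3) - 5)))*(-266) = (196 - 0/(4 + (12 - 5)))*(-266) = (196 - 0/(4 + 7))*(-266) = (196 - 0/11)*(-266) = (196 - 18*0)*(-266) = (196 + 0)*(-266) = 196*(-266) = -52136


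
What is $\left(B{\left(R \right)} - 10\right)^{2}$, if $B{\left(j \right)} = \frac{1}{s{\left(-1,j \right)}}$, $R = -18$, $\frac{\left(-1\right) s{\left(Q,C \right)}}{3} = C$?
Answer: $\frac{290521}{2916} \approx 99.63$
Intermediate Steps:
$s{\left(Q,C \right)} = - 3 C$
$B{\left(j \right)} = - \frac{1}{3 j}$ ($B{\left(j \right)} = \frac{1}{\left(-3\right) j} = - \frac{1}{3 j}$)
$\left(B{\left(R \right)} - 10\right)^{2} = \left(- \frac{1}{3 \left(-18\right)} - 10\right)^{2} = \left(\left(- \frac{1}{3}\right) \left(- \frac{1}{18}\right) - 10\right)^{2} = \left(\frac{1}{54} - 10\right)^{2} = \left(- \frac{539}{54}\right)^{2} = \frac{290521}{2916}$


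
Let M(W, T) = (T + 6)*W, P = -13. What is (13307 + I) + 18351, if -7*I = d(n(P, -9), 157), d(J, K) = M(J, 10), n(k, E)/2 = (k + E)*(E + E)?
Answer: 208934/7 ≈ 29848.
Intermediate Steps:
n(k, E) = 4*E*(E + k) (n(k, E) = 2*((k + E)*(E + E)) = 2*((E + k)*(2*E)) = 2*(2*E*(E + k)) = 4*E*(E + k))
M(W, T) = W*(6 + T) (M(W, T) = (6 + T)*W = W*(6 + T))
d(J, K) = 16*J (d(J, K) = J*(6 + 10) = J*16 = 16*J)
I = -12672/7 (I = -16*4*(-9)*(-9 - 13)/7 = -16*4*(-9)*(-22)/7 = -16*792/7 = -1/7*12672 = -12672/7 ≈ -1810.3)
(13307 + I) + 18351 = (13307 - 12672/7) + 18351 = 80477/7 + 18351 = 208934/7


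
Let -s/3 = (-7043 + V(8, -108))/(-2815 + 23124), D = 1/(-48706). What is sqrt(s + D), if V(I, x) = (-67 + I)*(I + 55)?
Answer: sqrt(31738420114945166)/141310022 ≈ 1.2607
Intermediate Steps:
V(I, x) = (-67 + I)*(55 + I)
D = -1/48706 ≈ -2.0531e-5
s = 32280/20309 (s = -3*(-7043 + (-3685 + 8**2 - 12*8))/(-2815 + 23124) = -3*(-7043 + (-3685 + 64 - 96))/20309 = -3*(-7043 - 3717)/20309 = -(-32280)/20309 = -3*(-10760/20309) = 32280/20309 ≈ 1.5894)
sqrt(s + D) = sqrt(32280/20309 - 1/48706) = sqrt(1572209371/989170154) = sqrt(31738420114945166)/141310022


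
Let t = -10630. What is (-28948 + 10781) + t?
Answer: -28797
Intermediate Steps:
(-28948 + 10781) + t = (-28948 + 10781) - 10630 = -18167 - 10630 = -28797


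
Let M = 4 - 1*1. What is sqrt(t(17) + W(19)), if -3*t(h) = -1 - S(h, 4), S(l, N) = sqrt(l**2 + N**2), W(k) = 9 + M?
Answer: sqrt(111 + 3*sqrt(305))/3 ≈ 4.2608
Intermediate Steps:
M = 3 (M = 4 - 1 = 3)
W(k) = 12 (W(k) = 9 + 3 = 12)
S(l, N) = sqrt(N**2 + l**2)
t(h) = 1/3 + sqrt(16 + h**2)/3 (t(h) = -(-1 - sqrt(4**2 + h**2))/3 = -(-1 - sqrt(16 + h**2))/3 = 1/3 + sqrt(16 + h**2)/3)
sqrt(t(17) + W(19)) = sqrt((1/3 + sqrt(16 + 17**2)/3) + 12) = sqrt((1/3 + sqrt(16 + 289)/3) + 12) = sqrt((1/3 + sqrt(305)/3) + 12) = sqrt(37/3 + sqrt(305)/3)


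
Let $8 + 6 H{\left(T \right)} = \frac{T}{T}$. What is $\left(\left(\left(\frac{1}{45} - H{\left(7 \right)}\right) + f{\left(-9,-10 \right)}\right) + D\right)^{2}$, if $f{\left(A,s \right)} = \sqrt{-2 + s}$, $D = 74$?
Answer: $\frac{45695089}{8100} + \frac{13534 i \sqrt{3}}{45} \approx 5641.4 + 520.92 i$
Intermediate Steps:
$H{\left(T \right)} = - \frac{7}{6}$ ($H{\left(T \right)} = - \frac{4}{3} + \frac{T \frac{1}{T}}{6} = - \frac{4}{3} + \frac{1}{6} \cdot 1 = - \frac{4}{3} + \frac{1}{6} = - \frac{7}{6}$)
$\left(\left(\left(\frac{1}{45} - H{\left(7 \right)}\right) + f{\left(-9,-10 \right)}\right) + D\right)^{2} = \left(\left(\left(\frac{1}{45} - - \frac{7}{6}\right) + \sqrt{-2 - 10}\right) + 74\right)^{2} = \left(\left(\left(\frac{1}{45} + \frac{7}{6}\right) + \sqrt{-12}\right) + 74\right)^{2} = \left(\left(\frac{107}{90} + 2 i \sqrt{3}\right) + 74\right)^{2} = \left(\frac{6767}{90} + 2 i \sqrt{3}\right)^{2}$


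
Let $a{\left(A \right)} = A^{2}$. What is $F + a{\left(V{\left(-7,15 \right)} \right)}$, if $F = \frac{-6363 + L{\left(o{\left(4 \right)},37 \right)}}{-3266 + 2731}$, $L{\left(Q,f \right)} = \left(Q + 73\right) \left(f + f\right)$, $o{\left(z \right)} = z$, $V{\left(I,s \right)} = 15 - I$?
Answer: $\frac{51921}{107} \approx 485.24$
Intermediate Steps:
$L{\left(Q,f \right)} = 2 f \left(73 + Q\right)$ ($L{\left(Q,f \right)} = \left(73 + Q\right) 2 f = 2 f \left(73 + Q\right)$)
$F = \frac{133}{107}$ ($F = \frac{-6363 + 2 \cdot 37 \left(73 + 4\right)}{-3266 + 2731} = \frac{-6363 + 2 \cdot 37 \cdot 77}{-535} = \left(-6363 + 5698\right) \left(- \frac{1}{535}\right) = \left(-665\right) \left(- \frac{1}{535}\right) = \frac{133}{107} \approx 1.243$)
$F + a{\left(V{\left(-7,15 \right)} \right)} = \frac{133}{107} + \left(15 - -7\right)^{2} = \frac{133}{107} + \left(15 + 7\right)^{2} = \frac{133}{107} + 22^{2} = \frac{133}{107} + 484 = \frac{51921}{107}$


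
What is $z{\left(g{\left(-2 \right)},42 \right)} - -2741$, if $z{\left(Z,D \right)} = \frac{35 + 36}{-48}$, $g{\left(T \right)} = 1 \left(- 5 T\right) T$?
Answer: $\frac{131497}{48} \approx 2739.5$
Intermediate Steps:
$g{\left(T \right)} = - 5 T^{2}$ ($g{\left(T \right)} = - 5 T T = - 5 T^{2}$)
$z{\left(Z,D \right)} = - \frac{71}{48}$ ($z{\left(Z,D \right)} = 71 \left(- \frac{1}{48}\right) = - \frac{71}{48}$)
$z{\left(g{\left(-2 \right)},42 \right)} - -2741 = - \frac{71}{48} - -2741 = - \frac{71}{48} + 2741 = \frac{131497}{48}$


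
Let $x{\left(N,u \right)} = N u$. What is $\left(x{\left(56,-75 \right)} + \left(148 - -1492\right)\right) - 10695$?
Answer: $-13255$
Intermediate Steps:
$\left(x{\left(56,-75 \right)} + \left(148 - -1492\right)\right) - 10695 = \left(56 \left(-75\right) + \left(148 - -1492\right)\right) - 10695 = \left(-4200 + \left(148 + 1492\right)\right) - 10695 = \left(-4200 + 1640\right) - 10695 = -2560 - 10695 = -13255$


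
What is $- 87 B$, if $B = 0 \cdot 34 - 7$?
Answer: $609$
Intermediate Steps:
$B = -7$ ($B = 0 - 7 = -7$)
$- 87 B = \left(-87\right) \left(-7\right) = 609$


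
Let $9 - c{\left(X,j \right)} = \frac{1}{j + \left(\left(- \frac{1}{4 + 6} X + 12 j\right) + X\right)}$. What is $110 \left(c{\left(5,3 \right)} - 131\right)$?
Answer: $- \frac{1167760}{87} \approx -13423.0$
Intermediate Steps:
$c{\left(X,j \right)} = 9 - \frac{1}{13 j + \frac{9 X}{10}}$ ($c{\left(X,j \right)} = 9 - \frac{1}{j + \left(\left(- \frac{1}{4 + 6} X + 12 j\right) + X\right)} = 9 - \frac{1}{j + \left(\left(- \frac{1}{10} X + 12 j\right) + X\right)} = 9 - \frac{1}{j + \left(\left(\left(-1\right) \frac{1}{10} X + 12 j\right) + X\right)} = 9 - \frac{1}{j + \left(\left(- \frac{X}{10} + 12 j\right) + X\right)} = 9 - \frac{1}{j + \left(\left(12 j - \frac{X}{10}\right) + X\right)} = 9 - \frac{1}{j + \left(12 j + \frac{9 X}{10}\right)} = 9 - \frac{1}{13 j + \frac{9 X}{10}}$)
$110 \left(c{\left(5,3 \right)} - 131\right) = 110 \left(\frac{-10 + 81 \cdot 5 + 1170 \cdot 3}{9 \cdot 5 + 130 \cdot 3} - 131\right) = 110 \left(\frac{-10 + 405 + 3510}{45 + 390} - 131\right) = 110 \left(\frac{1}{435} \cdot 3905 - 131\right) = 110 \left(\frac{781}{87} - 131\right) = 110 \left(- \frac{10616}{87}\right) = - \frac{1167760}{87}$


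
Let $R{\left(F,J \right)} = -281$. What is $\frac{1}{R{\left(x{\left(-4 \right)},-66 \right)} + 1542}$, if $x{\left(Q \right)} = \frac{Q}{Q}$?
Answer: $\frac{1}{1261} \approx 0.00079302$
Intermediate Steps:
$x{\left(Q \right)} = 1$
$\frac{1}{R{\left(x{\left(-4 \right)},-66 \right)} + 1542} = \frac{1}{-281 + 1542} = \frac{1}{1261}$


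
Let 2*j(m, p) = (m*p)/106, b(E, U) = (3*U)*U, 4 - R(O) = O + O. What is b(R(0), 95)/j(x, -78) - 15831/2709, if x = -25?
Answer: 11495199/3913 ≈ 2937.7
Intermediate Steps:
R(O) = 4 - 2*O (R(O) = 4 - (O + O) = 4 - 2*O)
b(E, U) = 3*U²
j(m, p) = m*p/212 (j(m, p) = ((m*p)/106)/2 = ((m*p)*(1/106))/2 = (m*p/106)/2 = m*p/212)
b(R(0), 95)/j(x, -78) - 15831/2709 = (3*95²)/(((1/212)*(-25)*(-78))) - 15831/2709 = (3*9025)/(975/106) - 15831*1/2709 = 27075*(106/975) - 1759/301 = 38266/13 - 1759/301 = 11495199/3913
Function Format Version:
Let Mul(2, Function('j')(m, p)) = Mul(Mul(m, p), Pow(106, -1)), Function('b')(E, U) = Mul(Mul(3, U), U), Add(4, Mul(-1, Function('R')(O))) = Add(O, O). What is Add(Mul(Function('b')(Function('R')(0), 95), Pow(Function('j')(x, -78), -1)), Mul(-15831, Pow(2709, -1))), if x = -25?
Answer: Rational(11495199, 3913) ≈ 2937.7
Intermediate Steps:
Function('R')(O) = Add(4, Mul(-2, O)) (Function('R')(O) = Add(4, Mul(-1, Add(O, O))) = Add(4, Mul(-1, Mul(2, O))) = Add(4, Mul(-2, O)))
Function('b')(E, U) = Mul(3, Pow(U, 2))
Function('j')(m, p) = Mul(Rational(1, 212), m, p) (Function('j')(m, p) = Mul(Rational(1, 2), Mul(Mul(m, p), Pow(106, -1))) = Mul(Rational(1, 2), Mul(Mul(m, p), Rational(1, 106))) = Mul(Rational(1, 2), Mul(Rational(1, 106), m, p)) = Mul(Rational(1, 212), m, p))
Add(Mul(Function('b')(Function('R')(0), 95), Pow(Function('j')(x, -78), -1)), Mul(-15831, Pow(2709, -1))) = Add(Mul(Mul(3, Pow(95, 2)), Pow(Mul(Rational(1, 212), -25, -78), -1)), Mul(-15831, Pow(2709, -1))) = Add(Mul(Mul(3, 9025), Pow(Rational(975, 106), -1)), Mul(-15831, Rational(1, 2709))) = Add(Mul(27075, Rational(106, 975)), Rational(-1759, 301)) = Add(Rational(38266, 13), Rational(-1759, 301)) = Rational(11495199, 3913)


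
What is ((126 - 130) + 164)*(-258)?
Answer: -41280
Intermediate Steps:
((126 - 130) + 164)*(-258) = (-4 + 164)*(-258) = 160*(-258) = -41280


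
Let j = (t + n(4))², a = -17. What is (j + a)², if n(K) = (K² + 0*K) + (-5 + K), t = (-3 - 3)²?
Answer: 6677056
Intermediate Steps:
t = 36 (t = (-6)² = 36)
n(K) = -5 + K + K² (n(K) = (K² + 0) + (-5 + K) = K² + (-5 + K) = -5 + K + K²)
j = 2601 (j = (36 + (-5 + 4 + 4²))² = (36 + (-5 + 4 + 16))² = (36 + 15)² = 51² = 2601)
(j + a)² = (2601 - 17)² = 2584² = 6677056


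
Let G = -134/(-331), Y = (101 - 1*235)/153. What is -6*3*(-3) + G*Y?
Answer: 2716766/50643 ≈ 53.645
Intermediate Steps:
Y = -134/153 (Y = (101 - 235)*(1/153) = -134*1/153 = -134/153 ≈ -0.87582)
G = 134/331 (G = -134*(-1/331) = 134/331 ≈ 0.40483)
-6*3*(-3) + G*Y = -6*3*(-3) + (134/331)*(-134/153) = -18*(-3) - 17956/50643 = 54 - 17956/50643 = 2716766/50643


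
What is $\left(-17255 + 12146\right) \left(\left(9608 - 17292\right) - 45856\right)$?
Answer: $273535860$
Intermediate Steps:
$\left(-17255 + 12146\right) \left(\left(9608 - 17292\right) - 45856\right) = - 5109 \left(-7684 - 45856\right) = \left(-5109\right) \left(-53540\right) = 273535860$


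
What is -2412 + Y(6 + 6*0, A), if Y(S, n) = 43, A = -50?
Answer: -2369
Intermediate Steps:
-2412 + Y(6 + 6*0, A) = -2412 + 43 = -2369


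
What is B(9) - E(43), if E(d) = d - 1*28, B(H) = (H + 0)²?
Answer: 66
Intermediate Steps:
B(H) = H²
E(d) = -28 + d (E(d) = d - 28 = -28 + d)
B(9) - E(43) = 9² - (-28 + 43) = 81 - 1*15 = 81 - 15 = 66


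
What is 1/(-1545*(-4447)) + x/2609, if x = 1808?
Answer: 12422074529/17925434535 ≈ 0.69299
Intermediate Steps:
1/(-1545*(-4447)) + x/2609 = 1/(-1545*(-4447)) + 1808/2609 = -1/1545*(-1/4447) + 1808*(1/2609) = 1/6870615 + 1808/2609 = 12422074529/17925434535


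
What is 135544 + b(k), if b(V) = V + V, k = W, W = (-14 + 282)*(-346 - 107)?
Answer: -107264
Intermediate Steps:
W = -121404 (W = 268*(-453) = -121404)
k = -121404
b(V) = 2*V
135544 + b(k) = 135544 + 2*(-121404) = 135544 - 242808 = -107264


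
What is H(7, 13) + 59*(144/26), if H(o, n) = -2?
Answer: 4222/13 ≈ 324.77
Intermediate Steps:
H(7, 13) + 59*(144/26) = -2 + 59*(144/26) = -2 + 59*(144*(1/26)) = -2 + 59*(72/13) = -2 + 4248/13 = 4222/13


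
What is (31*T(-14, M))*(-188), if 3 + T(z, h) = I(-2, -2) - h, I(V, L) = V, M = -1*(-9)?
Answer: 81592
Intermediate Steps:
M = 9
T(z, h) = -5 - h (T(z, h) = -3 + (-2 - h) = -5 - h)
(31*T(-14, M))*(-188) = (31*(-5 - 1*9))*(-188) = (31*(-5 - 9))*(-188) = (31*(-14))*(-188) = -434*(-188) = 81592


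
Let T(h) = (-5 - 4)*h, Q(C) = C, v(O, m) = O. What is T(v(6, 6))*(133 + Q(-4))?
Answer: -6966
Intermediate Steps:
T(h) = -9*h
T(v(6, 6))*(133 + Q(-4)) = (-9*6)*(133 - 4) = -54*129 = -6966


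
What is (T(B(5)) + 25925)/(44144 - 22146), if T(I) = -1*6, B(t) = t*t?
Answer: 25919/21998 ≈ 1.1782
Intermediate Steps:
B(t) = t²
T(I) = -6
(T(B(5)) + 25925)/(44144 - 22146) = (-6 + 25925)/(44144 - 22146) = 25919/21998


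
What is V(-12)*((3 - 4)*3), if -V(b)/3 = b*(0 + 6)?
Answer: -648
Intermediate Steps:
V(b) = -18*b (V(b) = -3*b*(0 + 6) = -3*b*6 = -18*b)
V(-12)*((3 - 4)*3) = (-18*(-12))*((3 - 4)*3) = 216*(-1*3) = 216*(-3) = -648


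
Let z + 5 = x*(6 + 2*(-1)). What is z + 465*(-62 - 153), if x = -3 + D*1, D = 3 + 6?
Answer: -99956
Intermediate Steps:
D = 9
x = 6 (x = -3 + 9*1 = -3 + 9 = 6)
z = 19 (z = -5 + 6*(6 + 2*(-1)) = -5 + 6*(6 - 2) = -5 + 6*4 = -5 + 24 = 19)
z + 465*(-62 - 153) = 19 + 465*(-62 - 153) = 19 + 465*(-215) = 19 - 99975 = -99956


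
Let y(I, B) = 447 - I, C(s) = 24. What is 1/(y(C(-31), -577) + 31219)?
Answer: 1/31642 ≈ 3.1604e-5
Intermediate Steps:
1/(y(C(-31), -577) + 31219) = 1/((447 - 1*24) + 31219) = 1/((447 - 24) + 31219) = 1/(423 + 31219) = 1/31642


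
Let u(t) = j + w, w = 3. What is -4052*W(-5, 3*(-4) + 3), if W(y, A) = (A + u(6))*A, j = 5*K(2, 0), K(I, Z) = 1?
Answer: -36468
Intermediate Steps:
j = 5 (j = 5*1 = 5)
u(t) = 8 (u(t) = 5 + 3 = 8)
W(y, A) = A*(8 + A) (W(y, A) = (A + 8)*A = (8 + A)*A = A*(8 + A))
-4052*W(-5, 3*(-4) + 3) = -4052*(3*(-4) + 3)*(8 + (3*(-4) + 3)) = -4052*(-12 + 3)*(8 + (-12 + 3)) = -(-36468)*(8 - 9) = -(-36468)*(-1) = -4052*9 = -36468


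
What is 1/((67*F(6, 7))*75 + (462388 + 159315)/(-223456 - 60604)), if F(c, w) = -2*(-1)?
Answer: 284060/2854181297 ≈ 9.9524e-5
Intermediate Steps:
F(c, w) = 2
1/((67*F(6, 7))*75 + (462388 + 159315)/(-223456 - 60604)) = 1/((67*2)*75 + (462388 + 159315)/(-223456 - 60604)) = 1/(134*75 + 621703/(-284060)) = 1/(10050 + 621703*(-1/284060)) = 1/(10050 - 621703/284060) = 1/(2854181297/284060) = 284060/2854181297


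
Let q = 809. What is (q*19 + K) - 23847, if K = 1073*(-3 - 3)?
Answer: -14914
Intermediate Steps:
K = -6438 (K = 1073*(-6) = -6438)
(q*19 + K) - 23847 = (809*19 - 6438) - 23847 = (15371 - 6438) - 23847 = 8933 - 23847 = -14914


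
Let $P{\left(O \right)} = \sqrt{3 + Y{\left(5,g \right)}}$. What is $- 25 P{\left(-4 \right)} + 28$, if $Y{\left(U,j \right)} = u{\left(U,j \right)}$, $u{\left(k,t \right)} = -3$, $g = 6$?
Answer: $28$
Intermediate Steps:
$Y{\left(U,j \right)} = -3$
$P{\left(O \right)} = 0$ ($P{\left(O \right)} = \sqrt{3 - 3} = \sqrt{0} = 0$)
$- 25 P{\left(-4 \right)} + 28 = \left(-25\right) 0 + 28 = 0 + 28 = 28$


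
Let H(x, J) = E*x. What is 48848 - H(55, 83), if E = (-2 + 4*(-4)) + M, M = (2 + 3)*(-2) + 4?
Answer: 50168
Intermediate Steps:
M = -6 (M = 5*(-2) + 4 = -10 + 4 = -6)
E = -24 (E = (-2 + 4*(-4)) - 6 = (-2 - 16) - 6 = -18 - 6 = -24)
H(x, J) = -24*x
48848 - H(55, 83) = 48848 - (-24)*55 = 48848 - 1*(-1320) = 48848 + 1320 = 50168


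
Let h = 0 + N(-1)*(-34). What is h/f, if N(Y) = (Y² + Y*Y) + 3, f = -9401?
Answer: 10/553 ≈ 0.018083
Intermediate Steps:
N(Y) = 3 + 2*Y² (N(Y) = (Y² + Y²) + 3 = 2*Y² + 3 = 3 + 2*Y²)
h = -170 (h = 0 + (3 + 2*(-1)²)*(-34) = 0 + (3 + 2*1)*(-34) = 0 + (3 + 2)*(-34) = 0 + 5*(-34) = 0 - 170 = -170)
h/f = -170/(-9401) = -170*(-1/9401) = 10/553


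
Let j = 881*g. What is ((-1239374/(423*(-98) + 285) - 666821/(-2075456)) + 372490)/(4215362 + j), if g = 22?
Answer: 31829802177917653/361835363772335616 ≈ 0.087968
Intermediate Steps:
j = 19382 (j = 881*22 = 19382)
((-1239374/(423*(-98) + 285) - 666821/(-2075456)) + 372490)/(4215362 + j) = ((-1239374/(423*(-98) + 285) - 666821/(-2075456)) + 372490)/(4215362 + 19382) = ((-1239374/(-41454 + 285) - 666821*(-1/2075456)) + 372490)/4234744 = ((-1239374/(-41169) + 666821/2075456) + 372490)*(1/4234744) = ((-1239374*(-1/41169) + 666821/2075456) + 372490)*(1/4234744) = ((1239374/41169 + 666821/2075456) + 372490)*(1/4234744) = (2599718558293/85444448064 + 372490)*(1/4234744) = (31829802177917653/85444448064)*(1/4234744) = 31829802177917653/361835363772335616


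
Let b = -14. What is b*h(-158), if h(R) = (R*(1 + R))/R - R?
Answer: -14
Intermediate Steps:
h(R) = 1 (h(R) = (1 + R) - R = 1)
b*h(-158) = -14*1 = -14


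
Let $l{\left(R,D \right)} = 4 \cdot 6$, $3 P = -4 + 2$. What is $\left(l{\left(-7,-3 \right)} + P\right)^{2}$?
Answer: $\frac{4900}{9} \approx 544.44$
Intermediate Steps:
$P = - \frac{2}{3}$ ($P = \frac{-4 + 2}{3} = \frac{1}{3} \left(-2\right) = - \frac{2}{3} \approx -0.66667$)
$l{\left(R,D \right)} = 24$
$\left(l{\left(-7,-3 \right)} + P\right)^{2} = \left(24 - \frac{2}{3}\right)^{2} = \left(\frac{70}{3}\right)^{2} = \frac{4900}{9}$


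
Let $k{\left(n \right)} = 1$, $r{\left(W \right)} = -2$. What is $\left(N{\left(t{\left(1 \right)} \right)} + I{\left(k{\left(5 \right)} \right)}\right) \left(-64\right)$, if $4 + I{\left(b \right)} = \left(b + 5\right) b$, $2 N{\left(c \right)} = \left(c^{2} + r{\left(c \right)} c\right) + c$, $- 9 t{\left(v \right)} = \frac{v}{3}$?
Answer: $- \frac{94208}{729} \approx -129.23$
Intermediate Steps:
$t{\left(v \right)} = - \frac{v}{27}$ ($t{\left(v \right)} = - \frac{v \frac{1}{3}}{9} = - \frac{\frac{1}{3} v}{9} = - \frac{v}{27}$)
$N{\left(c \right)} = \frac{c^{2}}{2} - \frac{c}{2}$ ($N{\left(c \right)} = \frac{\left(c^{2} - 2 c\right) + c}{2} = \frac{c^{2} - c}{2} = \frac{c^{2}}{2} - \frac{c}{2}$)
$I{\left(b \right)} = -4 + b \left(5 + b\right)$ ($I{\left(b \right)} = -4 + \left(b + 5\right) b = -4 + \left(5 + b\right) b = -4 + b \left(5 + b\right)$)
$\left(N{\left(t{\left(1 \right)} \right)} + I{\left(k{\left(5 \right)} \right)}\right) \left(-64\right) = \left(\frac{\left(- \frac{1}{27}\right) 1 \left(-1 - \frac{1}{27}\right)}{2} + \left(-4 + 1^{2} + 5 \cdot 1\right)\right) \left(-64\right) = \left(\frac{1}{2} \left(- \frac{1}{27}\right) \left(-1 - \frac{1}{27}\right) + \left(-4 + 1 + 5\right)\right) \left(-64\right) = \left(\frac{1}{2} \left(- \frac{1}{27}\right) \left(- \frac{28}{27}\right) + 2\right) \left(-64\right) = \left(\frac{14}{729} + 2\right) \left(-64\right) = \frac{1472}{729} \left(-64\right) = - \frac{94208}{729}$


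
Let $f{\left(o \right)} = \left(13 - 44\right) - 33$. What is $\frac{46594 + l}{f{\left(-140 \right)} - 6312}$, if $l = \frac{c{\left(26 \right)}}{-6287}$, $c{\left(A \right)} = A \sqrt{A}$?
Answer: $- \frac{23297}{3188} + \frac{13 \sqrt{26}}{20042956} \approx -7.3077$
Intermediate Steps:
$c{\left(A \right)} = A^{\frac{3}{2}}$
$l = - \frac{26 \sqrt{26}}{6287}$ ($l = \frac{26^{\frac{3}{2}}}{-6287} = 26 \sqrt{26} \left(- \frac{1}{6287}\right) = - \frac{26 \sqrt{26}}{6287} \approx -0.021087$)
$f{\left(o \right)} = -64$ ($f{\left(o \right)} = -31 - 33 = -64$)
$\frac{46594 + l}{f{\left(-140 \right)} - 6312} = \frac{46594 - \frac{26 \sqrt{26}}{6287}}{-64 - 6312} = \frac{46594 - \frac{26 \sqrt{26}}{6287}}{-6376} = \left(46594 - \frac{26 \sqrt{26}}{6287}\right) \left(- \frac{1}{6376}\right) = - \frac{23297}{3188} + \frac{13 \sqrt{26}}{20042956}$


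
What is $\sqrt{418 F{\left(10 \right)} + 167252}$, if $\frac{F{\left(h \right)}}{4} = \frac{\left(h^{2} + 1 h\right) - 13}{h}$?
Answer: $\frac{6 \sqrt{127410}}{5} \approx 428.33$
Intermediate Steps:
$F{\left(h \right)} = \frac{4 \left(-13 + h + h^{2}\right)}{h}$ ($F{\left(h \right)} = 4 \frac{\left(h^{2} + 1 h\right) - 13}{h} = 4 \frac{\left(h^{2} + h\right) - 13}{h} = 4 \frac{\left(h + h^{2}\right) - 13}{h} = 4 \frac{-13 + h + h^{2}}{h} = \frac{4 \left(-13 + h + h^{2}\right)}{h}$)
$\sqrt{418 F{\left(10 \right)} + 167252} = \sqrt{418 \left(4 - \frac{52}{10} + 4 \cdot 10\right) + 167252} = \sqrt{418 \left(4 - \frac{26}{5} + 40\right) + 167252} = \sqrt{418 \cdot \frac{194}{5} + 167252} = \sqrt{\frac{81092}{5} + 167252} = \sqrt{\frac{917352}{5}} = \frac{6 \sqrt{127410}}{5}$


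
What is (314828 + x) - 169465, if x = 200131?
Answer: 345494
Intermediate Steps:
(314828 + x) - 169465 = (314828 + 200131) - 169465 = 514959 - 169465 = 345494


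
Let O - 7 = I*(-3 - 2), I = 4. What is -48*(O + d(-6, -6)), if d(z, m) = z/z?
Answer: 576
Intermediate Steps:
d(z, m) = 1
O = -13 (O = 7 + 4*(-3 - 2) = 7 + 4*(-5) = 7 - 20 = -13)
-48*(O + d(-6, -6)) = -48*(-13 + 1) = -48*(-12) = 576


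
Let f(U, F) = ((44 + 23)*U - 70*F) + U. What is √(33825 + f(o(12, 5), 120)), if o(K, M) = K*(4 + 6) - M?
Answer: √33245 ≈ 182.33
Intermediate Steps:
o(K, M) = -M + 10*K (o(K, M) = K*10 - M = 10*K - M = -M + 10*K)
f(U, F) = -70*F + 68*U (f(U, F) = (67*U - 70*F) + U = (-70*F + 67*U) + U = -70*F + 68*U)
√(33825 + f(o(12, 5), 120)) = √(33825 + (-70*120 + 68*(-1*5 + 10*12))) = √(33825 + (-8400 + 68*(-5 + 120))) = √(33825 + (-8400 + 68*115)) = √(33825 + (-8400 + 7820)) = √(33825 - 580) = √33245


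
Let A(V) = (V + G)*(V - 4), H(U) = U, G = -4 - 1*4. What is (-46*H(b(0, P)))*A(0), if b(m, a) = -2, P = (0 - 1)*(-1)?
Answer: 2944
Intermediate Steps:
P = 1 (P = -1*(-1) = 1)
G = -8 (G = -4 - 4 = -8)
A(V) = (-8 + V)*(-4 + V) (A(V) = (V - 8)*(V - 4) = (-8 + V)*(-4 + V))
(-46*H(b(0, P)))*A(0) = (-46*(-2))*(32 + 0² - 12*0) = 92*(32 + 0 + 0) = 92*32 = 2944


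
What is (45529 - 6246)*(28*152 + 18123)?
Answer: 879114257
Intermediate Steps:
(45529 - 6246)*(28*152 + 18123) = 39283*(4256 + 18123) = 39283*22379 = 879114257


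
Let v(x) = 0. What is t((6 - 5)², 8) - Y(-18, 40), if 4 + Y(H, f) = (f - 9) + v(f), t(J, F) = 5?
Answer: -22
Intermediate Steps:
Y(H, f) = -13 + f (Y(H, f) = -4 + ((f - 9) + 0) = -4 + ((-9 + f) + 0) = -4 + (-9 + f) = -13 + f)
t((6 - 5)², 8) - Y(-18, 40) = 5 - (-13 + 40) = 5 - 1*27 = 5 - 27 = -22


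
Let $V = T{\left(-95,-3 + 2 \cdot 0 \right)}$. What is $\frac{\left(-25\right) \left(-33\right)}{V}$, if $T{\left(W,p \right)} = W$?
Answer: $- \frac{165}{19} \approx -8.6842$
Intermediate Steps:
$V = -95$
$\frac{\left(-25\right) \left(-33\right)}{V} = \frac{\left(-25\right) \left(-33\right)}{-95} = 825 \left(- \frac{1}{95}\right) = - \frac{165}{19}$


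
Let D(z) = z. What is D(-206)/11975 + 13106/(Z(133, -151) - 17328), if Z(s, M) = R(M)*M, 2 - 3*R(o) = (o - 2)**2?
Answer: -246556388/41702614175 ≈ -0.0059123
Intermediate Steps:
R(o) = 2/3 - (-2 + o)**2/3 (R(o) = 2/3 - (o - 2)**2/3 = 2/3 - (-2 + o)**2/3)
Z(s, M) = M*(2/3 - (-2 + M)**2/3) (Z(s, M) = (2/3 - (-2 + M)**2/3)*M = M*(2/3 - (-2 + M)**2/3))
D(-206)/11975 + 13106/(Z(133, -151) - 17328) = -206/11975 + 13106/(-1/3*(-151)*(-2 + (-2 - 151)**2) - 17328) = -206*1/11975 + 13106/(-1/3*(-151)*(-2 + (-153)**2) - 17328) = -206/11975 + 13106/(-1/3*(-151)*(-2 + 23409) - 17328) = -206/11975 + 13106/(-1/3*(-151)*23407 - 17328) = -206/11975 + 13106/(3534457/3 - 17328) = -206/11975 + 13106/(3482473/3) = -206/11975 + 13106*(3/3482473) = -206/11975 + 39318/3482473 = -246556388/41702614175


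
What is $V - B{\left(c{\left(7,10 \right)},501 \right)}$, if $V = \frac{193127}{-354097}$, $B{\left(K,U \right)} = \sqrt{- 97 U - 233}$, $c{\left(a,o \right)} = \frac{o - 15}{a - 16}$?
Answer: $- \frac{193127}{354097} - i \sqrt{48830} \approx -0.54541 - 220.98 i$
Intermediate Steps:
$c{\left(a,o \right)} = \frac{-15 + o}{-16 + a}$
$B{\left(K,U \right)} = \sqrt{-233 - 97 U}$
$V = - \frac{193127}{354097}$ ($V = 193127 \left(- \frac{1}{354097}\right) = - \frac{193127}{354097} \approx -0.54541$)
$V - B{\left(c{\left(7,10 \right)},501 \right)} = - \frac{193127}{354097} - \sqrt{-233 - 48597} = - \frac{193127}{354097} - \sqrt{-48830} = - \frac{193127}{354097} - i \sqrt{48830}$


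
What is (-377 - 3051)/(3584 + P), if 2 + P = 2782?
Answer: -857/1591 ≈ -0.53866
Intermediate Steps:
P = 2780 (P = -2 + 2782 = 2780)
(-377 - 3051)/(3584 + P) = (-377 - 3051)/(3584 + 2780) = -3428/6364 = -3428*1/6364 = -857/1591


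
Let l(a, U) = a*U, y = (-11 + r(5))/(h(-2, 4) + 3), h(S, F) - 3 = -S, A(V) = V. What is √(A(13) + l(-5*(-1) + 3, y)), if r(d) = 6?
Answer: 2*√2 ≈ 2.8284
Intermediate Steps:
h(S, F) = 3 - S
y = -5/8 (y = (-11 + 6)/((3 - 1*(-2)) + 3) = -5/((3 + 2) + 3) = -5/(5 + 3) = -5/8 ≈ -0.62500)
l(a, U) = U*a
√(A(13) + l(-5*(-1) + 3, y)) = √(13 - 5*(-5*(-1) + 3)/8) = √(13 - 5*(5 + 3)/8) = √(13 - 5/8*8) = √(13 - 5) = √8 = 2*√2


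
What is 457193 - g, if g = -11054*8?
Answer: 545625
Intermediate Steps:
g = -88432
457193 - g = 457193 - 1*(-88432) = 457193 + 88432 = 545625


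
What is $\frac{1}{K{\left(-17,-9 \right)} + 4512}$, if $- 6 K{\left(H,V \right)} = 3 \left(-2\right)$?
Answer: $\frac{1}{4513} \approx 0.00022158$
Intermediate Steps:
$K{\left(H,V \right)} = 1$ ($K{\left(H,V \right)} = - \frac{3 \left(-2\right)}{6} = \left(- \frac{1}{6}\right) \left(-6\right) = 1$)
$\frac{1}{K{\left(-17,-9 \right)} + 4512} = \frac{1}{1 + 4512} = \frac{1}{4513}$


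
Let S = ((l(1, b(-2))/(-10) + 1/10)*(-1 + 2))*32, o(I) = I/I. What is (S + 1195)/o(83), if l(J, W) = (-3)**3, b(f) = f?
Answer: 6423/5 ≈ 1284.6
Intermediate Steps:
l(J, W) = -27
o(I) = 1
S = 448/5 (S = ((-27/(-10) + 1/10)*(-1 + 2))*32 = ((-27*(-1/10) + 1*(1/10))*1)*32 = ((27/10 + 1/10)*1)*32 = ((14/5)*1)*32 = (14/5)*32 = 448/5 ≈ 89.600)
(S + 1195)/o(83) = (448/5 + 1195)/1 = (6423/5)*1 = 6423/5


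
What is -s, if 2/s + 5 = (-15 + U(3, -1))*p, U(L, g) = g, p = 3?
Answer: 2/53 ≈ 0.037736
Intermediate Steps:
s = -2/53 (s = 2/(-5 + (-15 - 1)*3) = 2/(-5 - 16*3) = 2/(-5 - 48) = 2/(-53) = 2*(-1/53) = -2/53 ≈ -0.037736)
-s = -1*(-2/53) = 2/53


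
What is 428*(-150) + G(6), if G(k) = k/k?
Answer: -64199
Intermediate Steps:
G(k) = 1
428*(-150) + G(6) = 428*(-150) + 1 = -64200 + 1 = -64199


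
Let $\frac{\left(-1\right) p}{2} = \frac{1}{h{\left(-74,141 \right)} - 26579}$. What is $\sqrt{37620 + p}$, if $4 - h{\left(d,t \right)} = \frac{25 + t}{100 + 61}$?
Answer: $\frac{\sqrt{688732836763701822}}{4278741} \approx 193.96$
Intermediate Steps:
$h{\left(d,t \right)} = \frac{619}{161} - \frac{t}{161}$ ($h{\left(d,t \right)} = 4 - \frac{25 + t}{100 + 61} = 4 - \frac{25 + t}{161} = 4 - \left(25 + t\right) \frac{1}{161} = 4 - \left(\frac{25}{161} + \frac{t}{161}\right) = \frac{619}{161} - \frac{t}{161}$)
$p = \frac{322}{4278741}$ ($p = - \frac{2}{\left(\frac{619}{161} - \frac{141}{161}\right) - 26579} = - \frac{2}{\frac{478}{161} - 26579} = - \frac{2}{- \frac{4278741}{161}} = \left(-2\right) \left(- \frac{161}{4278741}\right) = \frac{322}{4278741} \approx 7.5256 \cdot 10^{-5}$)
$\sqrt{37620 + p} = \sqrt{37620 + \frac{322}{4278741}} = \sqrt{\frac{160966236742}{4278741}} = \frac{\sqrt{688732836763701822}}{4278741}$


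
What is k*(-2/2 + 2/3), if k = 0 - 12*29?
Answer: 116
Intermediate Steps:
k = -348 (k = 0 - 348 = -348)
k*(-2/2 + 2/3) = -348*(-2/2 + 2/3) = -348*(-2*½ + 2*(⅓)) = -348*(-1 + ⅔) = -348*(-⅓) = 116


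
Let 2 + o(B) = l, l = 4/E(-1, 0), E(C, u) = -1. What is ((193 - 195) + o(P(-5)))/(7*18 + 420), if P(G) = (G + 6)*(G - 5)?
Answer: -4/273 ≈ -0.014652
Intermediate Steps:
l = -4 (l = 4/(-1) = 4*(-1) = -4)
P(G) = (-5 + G)*(6 + G) (P(G) = (6 + G)*(-5 + G) = (-5 + G)*(6 + G))
o(B) = -6 (o(B) = -2 - 4 = -6)
((193 - 195) + o(P(-5)))/(7*18 + 420) = ((193 - 195) - 6)/(7*18 + 420) = (-2 - 6)/(126 + 420) = -8/546 = -8*1/546 = -4/273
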